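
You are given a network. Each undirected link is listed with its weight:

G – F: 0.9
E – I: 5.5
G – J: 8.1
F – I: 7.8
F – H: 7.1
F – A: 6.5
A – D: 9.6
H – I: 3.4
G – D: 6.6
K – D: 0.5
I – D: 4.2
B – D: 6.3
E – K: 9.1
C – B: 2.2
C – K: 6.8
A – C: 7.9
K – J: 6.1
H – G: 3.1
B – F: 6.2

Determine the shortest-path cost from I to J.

10.8

Compare a few routes:
I → F → G → J: 7.8+0.9+8.1 = 16.8
I → D → K → J: 4.2+0.5+6.1 = 10.8
I → H → G → J: 3.4+3.1+8.1 = 14.6
The minimum is 10.8 via I → D → K → J.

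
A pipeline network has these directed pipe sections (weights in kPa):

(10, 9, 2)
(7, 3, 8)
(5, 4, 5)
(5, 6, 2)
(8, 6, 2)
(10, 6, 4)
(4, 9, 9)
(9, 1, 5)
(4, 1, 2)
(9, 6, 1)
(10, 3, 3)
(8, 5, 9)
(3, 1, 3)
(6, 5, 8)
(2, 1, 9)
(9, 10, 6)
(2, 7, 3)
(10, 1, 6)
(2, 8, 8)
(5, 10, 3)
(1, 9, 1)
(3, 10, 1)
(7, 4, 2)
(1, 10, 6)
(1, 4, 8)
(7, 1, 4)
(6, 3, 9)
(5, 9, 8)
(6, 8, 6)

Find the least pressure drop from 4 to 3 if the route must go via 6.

13 kPa

Best 4 to 6: 4–1–9–6 costing 4
Shortest 6→3: 6–3 = 9
Total via 6: 4 + 9 = 13 kPa.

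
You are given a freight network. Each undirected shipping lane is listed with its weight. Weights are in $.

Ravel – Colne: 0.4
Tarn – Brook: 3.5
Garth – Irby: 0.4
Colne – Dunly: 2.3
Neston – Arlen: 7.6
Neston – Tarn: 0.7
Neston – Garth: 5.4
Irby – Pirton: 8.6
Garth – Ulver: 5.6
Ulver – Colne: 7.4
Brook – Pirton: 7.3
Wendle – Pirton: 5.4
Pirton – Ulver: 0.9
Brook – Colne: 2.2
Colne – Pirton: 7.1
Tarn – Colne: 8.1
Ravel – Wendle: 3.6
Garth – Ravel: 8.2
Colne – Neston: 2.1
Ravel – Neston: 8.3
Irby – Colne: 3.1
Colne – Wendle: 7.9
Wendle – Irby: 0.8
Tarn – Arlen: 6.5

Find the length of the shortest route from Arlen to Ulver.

Shortest distances from Arlen:
Arlen: 0
Tarn: 6.5  (via Arlen)
Neston: 7.2  (via Tarn)
Colne: 9.3  (via Neston)
Ravel: 9.7  (via Colne)
Brook: 10  (via Tarn)
Dunly: 11.6  (via Colne)
Irby: 12.4  (via Colne)
Garth: 12.6  (via Neston)
Wendle: 13.2  (via Irby)
Pirton: 16.4  (via Colne)
Ulver: 16.7  (via Colne)
Shortest route: Arlen → Tarn → Neston → Colne → Ulver = $16.7.

$16.7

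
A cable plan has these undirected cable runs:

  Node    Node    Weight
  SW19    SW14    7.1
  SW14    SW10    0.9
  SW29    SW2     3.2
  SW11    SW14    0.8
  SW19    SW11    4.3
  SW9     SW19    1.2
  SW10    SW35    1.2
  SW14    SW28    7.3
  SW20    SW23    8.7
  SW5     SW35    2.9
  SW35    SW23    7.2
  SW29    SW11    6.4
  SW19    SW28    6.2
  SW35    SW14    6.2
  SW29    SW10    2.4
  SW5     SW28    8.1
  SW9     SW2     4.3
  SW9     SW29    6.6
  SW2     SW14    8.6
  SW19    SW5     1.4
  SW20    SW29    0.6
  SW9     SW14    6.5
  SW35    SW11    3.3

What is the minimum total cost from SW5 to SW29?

6.5

Candidate routes:
SW5 - SW35 - SW10 - SW29: 2.9+1.2+2.4 = 6.5
SW5 - SW19 - SW9 - SW29: 1.4+1.2+6.6 = 9.2
Cheapest is SW5 - SW35 - SW10 - SW29 at 6.5.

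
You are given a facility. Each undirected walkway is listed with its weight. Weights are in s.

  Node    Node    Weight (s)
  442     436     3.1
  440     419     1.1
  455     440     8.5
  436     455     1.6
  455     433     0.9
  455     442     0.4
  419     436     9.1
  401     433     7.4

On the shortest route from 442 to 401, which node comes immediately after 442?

455

Candidate routes:
442 - 436 - 455 - 433 - 401: 3.1+1.6+0.9+7.4 = 13
442 - 455 - 433 - 401: 0.4+0.9+7.4 = 8.7
The minimum is 8.7 s via 442 - 455 - 433 - 401.
So from 442 the first move is to 455.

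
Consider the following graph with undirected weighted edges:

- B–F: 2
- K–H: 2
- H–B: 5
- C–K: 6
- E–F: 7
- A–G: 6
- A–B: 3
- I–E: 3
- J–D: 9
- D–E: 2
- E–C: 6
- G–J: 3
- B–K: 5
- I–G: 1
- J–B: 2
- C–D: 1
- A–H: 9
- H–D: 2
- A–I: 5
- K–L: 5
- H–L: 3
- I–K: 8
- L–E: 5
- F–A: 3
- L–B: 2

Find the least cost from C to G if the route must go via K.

Best C to K: C → D → H → K costing 5
Best K to G: K → I → G costing 9
Total via K: 5 + 9 = 14.

14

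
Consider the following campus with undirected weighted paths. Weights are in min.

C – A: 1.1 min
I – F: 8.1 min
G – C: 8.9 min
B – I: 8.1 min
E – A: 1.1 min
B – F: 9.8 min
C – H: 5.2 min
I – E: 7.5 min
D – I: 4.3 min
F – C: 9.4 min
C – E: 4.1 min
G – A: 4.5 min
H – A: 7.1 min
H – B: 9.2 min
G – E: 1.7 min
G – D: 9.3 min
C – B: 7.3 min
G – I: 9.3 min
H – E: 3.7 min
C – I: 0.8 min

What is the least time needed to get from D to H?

10.3 min

Compare a few routes:
D–I–C–E–H: 4.3+0.8+4.1+3.7 = 12.9
D–I–C–H: 4.3+0.8+5.2 = 10.3
D–I–C–A–E–H: 4.3+0.8+1.1+1.1+3.7 = 11
The minimum is 10.3 min via D–I–C–H.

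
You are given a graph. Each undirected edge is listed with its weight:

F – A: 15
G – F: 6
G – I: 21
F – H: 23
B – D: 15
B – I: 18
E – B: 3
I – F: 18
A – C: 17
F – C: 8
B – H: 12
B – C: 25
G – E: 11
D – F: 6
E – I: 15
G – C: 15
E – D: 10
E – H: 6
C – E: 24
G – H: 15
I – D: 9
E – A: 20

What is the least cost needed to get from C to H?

Shortest distances from C:
C: 0
F: 8  (via C)
D: 14  (via F)
G: 14  (via F)
A: 17  (via C)
I: 23  (via D)
E: 24  (via C)
B: 25  (via C)
H: 29  (via G)
Shortest route: C–F–G–H = 29.

29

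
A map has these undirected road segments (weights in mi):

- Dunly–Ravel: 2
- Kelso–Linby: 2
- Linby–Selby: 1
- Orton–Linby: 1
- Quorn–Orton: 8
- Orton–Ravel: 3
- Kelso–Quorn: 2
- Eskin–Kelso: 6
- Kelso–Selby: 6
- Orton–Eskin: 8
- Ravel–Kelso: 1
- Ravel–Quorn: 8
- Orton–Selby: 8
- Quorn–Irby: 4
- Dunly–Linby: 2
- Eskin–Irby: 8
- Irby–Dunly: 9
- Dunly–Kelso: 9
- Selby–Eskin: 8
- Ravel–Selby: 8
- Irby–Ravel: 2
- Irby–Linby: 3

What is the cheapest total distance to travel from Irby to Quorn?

4 mi

Running Dijkstra from Irby:
Irby: 0
Ravel: 2  (via Irby)
Linby: 3  (via Irby)
Kelso: 3  (via Ravel)
Selby: 4  (via Linby)
Orton: 4  (via Linby)
Dunly: 4  (via Ravel)
Quorn: 4  (via Irby)
Shortest route: Irby → Quorn = 4 mi.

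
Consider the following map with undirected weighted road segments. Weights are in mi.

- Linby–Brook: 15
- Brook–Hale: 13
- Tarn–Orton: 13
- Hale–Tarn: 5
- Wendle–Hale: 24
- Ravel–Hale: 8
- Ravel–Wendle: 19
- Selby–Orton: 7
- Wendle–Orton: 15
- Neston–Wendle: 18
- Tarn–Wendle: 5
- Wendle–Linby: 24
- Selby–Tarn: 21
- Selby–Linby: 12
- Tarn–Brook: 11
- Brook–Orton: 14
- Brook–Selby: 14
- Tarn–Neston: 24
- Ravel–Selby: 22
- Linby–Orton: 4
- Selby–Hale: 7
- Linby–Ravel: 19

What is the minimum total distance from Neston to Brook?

Settle nodes by increasing distance from Neston:
Neston: 0
Wendle: 18  (via Neston)
Tarn: 23  (via Wendle)
Hale: 28  (via Tarn)
Orton: 33  (via Wendle)
Brook: 34  (via Tarn)
Shortest route: Neston → Wendle → Tarn → Brook = 34 mi.

34 mi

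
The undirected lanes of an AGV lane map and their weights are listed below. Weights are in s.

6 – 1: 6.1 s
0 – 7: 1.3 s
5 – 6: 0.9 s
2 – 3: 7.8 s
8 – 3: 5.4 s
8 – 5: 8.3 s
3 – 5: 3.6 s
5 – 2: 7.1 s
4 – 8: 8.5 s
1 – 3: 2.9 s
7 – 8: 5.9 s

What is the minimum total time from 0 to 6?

Enumerating some paths:
0 - 7 - 8 - 3 - 5 - 6: 1.3+5.9+5.4+3.6+0.9 = 17.1
0 - 7 - 8 - 5 - 6: 1.3+5.9+8.3+0.9 = 16.4
The minimum is 16.4 s via 0 - 7 - 8 - 5 - 6.

16.4 s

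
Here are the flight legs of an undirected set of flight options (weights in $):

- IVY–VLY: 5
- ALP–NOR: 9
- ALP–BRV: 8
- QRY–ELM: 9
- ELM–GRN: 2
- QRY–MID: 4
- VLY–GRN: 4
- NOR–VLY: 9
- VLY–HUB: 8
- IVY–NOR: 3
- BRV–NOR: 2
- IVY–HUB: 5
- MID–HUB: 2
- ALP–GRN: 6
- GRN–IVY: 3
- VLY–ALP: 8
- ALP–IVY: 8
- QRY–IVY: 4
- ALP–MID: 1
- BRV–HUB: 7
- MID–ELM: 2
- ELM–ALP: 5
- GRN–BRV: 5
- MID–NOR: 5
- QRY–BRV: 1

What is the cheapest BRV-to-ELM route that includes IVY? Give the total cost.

Shortest BRV→IVY: BRV → QRY → IVY = 5
Shortest IVY→ELM: IVY → GRN → ELM = 5
Total via IVY: 5 + 5 = $10.

$10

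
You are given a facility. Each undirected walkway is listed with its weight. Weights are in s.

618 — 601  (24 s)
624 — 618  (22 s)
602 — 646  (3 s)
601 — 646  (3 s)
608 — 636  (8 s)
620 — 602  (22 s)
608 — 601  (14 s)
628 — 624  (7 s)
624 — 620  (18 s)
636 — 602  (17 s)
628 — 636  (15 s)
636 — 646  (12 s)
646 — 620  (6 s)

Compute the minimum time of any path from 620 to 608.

Settle nodes by increasing distance from 620:
620: 0
646: 6  (via 620)
601: 9  (via 646)
602: 9  (via 646)
624: 18  (via 620)
636: 18  (via 646)
608: 23  (via 601)
Shortest route: 620 → 646 → 601 → 608 = 23 s.

23 s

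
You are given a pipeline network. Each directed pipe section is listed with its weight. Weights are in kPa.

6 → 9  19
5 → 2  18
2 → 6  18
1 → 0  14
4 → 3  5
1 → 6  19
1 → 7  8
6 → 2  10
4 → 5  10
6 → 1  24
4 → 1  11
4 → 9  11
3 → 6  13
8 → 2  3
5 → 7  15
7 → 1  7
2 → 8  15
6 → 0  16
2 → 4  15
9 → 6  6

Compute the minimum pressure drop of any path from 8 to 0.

37 kPa

Enumerating some paths:
8 - 2 - 6 - 0: 3+18+16 = 37
8 - 2 - 4 - 1 - 0: 3+15+11+14 = 43
8 - 2 - 4 - 9 - 6 - 0: 3+15+11+6+16 = 51
The minimum is 37 kPa via 8 - 2 - 6 - 0.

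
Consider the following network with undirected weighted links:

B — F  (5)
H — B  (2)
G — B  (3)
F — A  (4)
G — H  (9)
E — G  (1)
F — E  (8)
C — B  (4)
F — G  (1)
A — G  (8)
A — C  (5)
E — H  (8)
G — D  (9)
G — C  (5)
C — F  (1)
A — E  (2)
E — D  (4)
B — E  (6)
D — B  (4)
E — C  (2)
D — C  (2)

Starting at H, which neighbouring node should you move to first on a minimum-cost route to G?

B

Candidate routes:
H - E - G: 8+1 = 9
H - B - C - F - G: 2+4+1+1 = 8
H - B - G: 2+3 = 5
H - B - F - G: 2+5+1 = 8
Cheapest is H - B - G at 5.
So from H the first move is to B.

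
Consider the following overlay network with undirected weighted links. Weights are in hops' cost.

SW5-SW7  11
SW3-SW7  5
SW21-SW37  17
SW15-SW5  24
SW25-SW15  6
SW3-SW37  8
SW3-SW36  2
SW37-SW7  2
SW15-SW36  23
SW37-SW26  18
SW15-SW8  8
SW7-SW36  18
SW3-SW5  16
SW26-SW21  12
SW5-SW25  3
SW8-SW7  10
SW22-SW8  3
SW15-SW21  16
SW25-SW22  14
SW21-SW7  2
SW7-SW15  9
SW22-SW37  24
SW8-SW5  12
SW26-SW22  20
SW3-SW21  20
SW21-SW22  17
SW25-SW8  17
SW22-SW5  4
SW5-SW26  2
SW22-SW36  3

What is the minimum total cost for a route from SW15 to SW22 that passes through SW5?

13 hops' cost

Shortest SW15→SW5: SW15 → SW25 → SW5 = 9
Shortest SW5→SW22: SW5 → SW22 = 4
Total via SW5: 9 + 4 = 13 hops' cost.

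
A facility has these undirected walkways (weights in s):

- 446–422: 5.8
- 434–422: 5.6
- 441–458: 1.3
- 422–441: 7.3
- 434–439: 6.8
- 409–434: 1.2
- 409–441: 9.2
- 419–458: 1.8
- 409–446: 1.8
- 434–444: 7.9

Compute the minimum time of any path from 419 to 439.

Enumerating some paths:
419 - 458 - 441 - 422 - 446 - 409 - 434 - 439: 1.8+1.3+7.3+5.8+1.8+1.2+6.8 = 26
419 - 458 - 441 - 422 - 434 - 439: 1.8+1.3+7.3+5.6+6.8 = 22.8
419 - 458 - 441 - 409 - 434 - 439: 1.8+1.3+9.2+1.2+6.8 = 20.3
Cheapest is 419 - 458 - 441 - 409 - 434 - 439 at 20.3 s.

20.3 s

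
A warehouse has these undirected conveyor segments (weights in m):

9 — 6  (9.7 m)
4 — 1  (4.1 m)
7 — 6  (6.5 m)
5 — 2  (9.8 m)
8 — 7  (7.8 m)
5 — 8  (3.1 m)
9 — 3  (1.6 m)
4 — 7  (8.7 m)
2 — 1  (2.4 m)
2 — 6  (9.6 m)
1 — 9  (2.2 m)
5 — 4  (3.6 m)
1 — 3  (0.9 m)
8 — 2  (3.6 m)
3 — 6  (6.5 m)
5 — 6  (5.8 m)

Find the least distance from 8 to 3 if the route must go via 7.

20.8 m

Shortest 8→7: 8 → 7 = 7.8
Best 7 to 3: 7 → 6 → 3 costing 13
Total via 7: 7.8 + 13 = 20.8 m.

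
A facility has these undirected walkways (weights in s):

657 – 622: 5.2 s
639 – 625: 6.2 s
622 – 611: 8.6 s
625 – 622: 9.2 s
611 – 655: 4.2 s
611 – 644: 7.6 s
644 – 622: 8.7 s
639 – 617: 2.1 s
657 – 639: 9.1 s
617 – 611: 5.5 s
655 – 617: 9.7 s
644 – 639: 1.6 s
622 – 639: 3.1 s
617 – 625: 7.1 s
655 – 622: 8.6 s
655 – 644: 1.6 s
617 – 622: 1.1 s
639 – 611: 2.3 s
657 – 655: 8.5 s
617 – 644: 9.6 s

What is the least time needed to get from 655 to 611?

Shortest distances from 655:
655: 0
644: 1.6  (via 655)
639: 3.2  (via 644)
611: 4.2  (via 655)
Shortest route: 655 → 611 = 4.2 s.

4.2 s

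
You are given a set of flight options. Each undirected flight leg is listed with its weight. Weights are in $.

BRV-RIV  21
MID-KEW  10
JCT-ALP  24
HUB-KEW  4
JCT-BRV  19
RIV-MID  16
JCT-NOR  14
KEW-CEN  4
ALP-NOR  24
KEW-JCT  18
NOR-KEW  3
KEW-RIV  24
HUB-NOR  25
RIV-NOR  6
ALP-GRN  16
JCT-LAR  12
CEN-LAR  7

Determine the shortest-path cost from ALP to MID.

Compare a few routes:
ALP → JCT → KEW → MID: 24+18+10 = 52
ALP → JCT → NOR → KEW → MID: 24+14+3+10 = 51
ALP → NOR → KEW → MID: 24+3+10 = 37
ALP → NOR → RIV → MID: 24+6+16 = 46
The minimum is $37 via ALP → NOR → KEW → MID.

$37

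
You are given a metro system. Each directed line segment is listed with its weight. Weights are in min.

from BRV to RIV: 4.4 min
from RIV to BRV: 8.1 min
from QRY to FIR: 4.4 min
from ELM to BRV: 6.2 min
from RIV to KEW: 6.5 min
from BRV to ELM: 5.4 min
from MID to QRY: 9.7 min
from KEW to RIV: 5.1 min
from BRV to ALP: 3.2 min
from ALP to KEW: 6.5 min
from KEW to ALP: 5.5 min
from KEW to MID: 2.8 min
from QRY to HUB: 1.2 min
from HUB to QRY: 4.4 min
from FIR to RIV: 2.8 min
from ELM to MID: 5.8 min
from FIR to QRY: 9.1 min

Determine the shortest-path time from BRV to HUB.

22.1 min

Shortest distances from BRV:
BRV: 0
ALP: 3.2  (via BRV)
RIV: 4.4  (via BRV)
ELM: 5.4  (via BRV)
KEW: 9.7  (via ALP)
MID: 11.2  (via ELM)
QRY: 20.9  (via MID)
HUB: 22.1  (via QRY)
Shortest route: BRV–ELM–MID–QRY–HUB = 22.1 min.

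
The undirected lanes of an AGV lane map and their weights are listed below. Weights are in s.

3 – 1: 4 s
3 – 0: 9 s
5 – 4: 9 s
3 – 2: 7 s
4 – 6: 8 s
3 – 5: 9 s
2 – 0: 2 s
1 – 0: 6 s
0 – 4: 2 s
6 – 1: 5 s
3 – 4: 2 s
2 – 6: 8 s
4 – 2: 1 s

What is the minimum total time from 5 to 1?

13 s

Candidate routes:
5 - 4 - 3 - 1: 9+2+4 = 15
5 - 3 - 1: 9+4 = 13
The minimum is 13 s via 5 - 3 - 1.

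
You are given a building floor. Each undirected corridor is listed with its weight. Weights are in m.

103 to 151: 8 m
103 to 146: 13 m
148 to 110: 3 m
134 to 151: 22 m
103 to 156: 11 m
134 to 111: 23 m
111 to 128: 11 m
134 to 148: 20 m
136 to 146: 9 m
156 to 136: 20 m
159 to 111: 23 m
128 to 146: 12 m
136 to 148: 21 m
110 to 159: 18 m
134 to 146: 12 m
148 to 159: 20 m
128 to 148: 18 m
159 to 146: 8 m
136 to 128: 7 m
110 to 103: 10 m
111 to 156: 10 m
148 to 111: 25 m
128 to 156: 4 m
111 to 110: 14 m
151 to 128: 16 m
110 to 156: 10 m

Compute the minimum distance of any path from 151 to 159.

29 m

Compare a few routes:
151 → 103 → 110 → 159: 8+10+18 = 36
151 → 128 → 146 → 159: 16+12+8 = 36
151 → 103 → 146 → 159: 8+13+8 = 29
The minimum is 29 m via 151 → 103 → 146 → 159.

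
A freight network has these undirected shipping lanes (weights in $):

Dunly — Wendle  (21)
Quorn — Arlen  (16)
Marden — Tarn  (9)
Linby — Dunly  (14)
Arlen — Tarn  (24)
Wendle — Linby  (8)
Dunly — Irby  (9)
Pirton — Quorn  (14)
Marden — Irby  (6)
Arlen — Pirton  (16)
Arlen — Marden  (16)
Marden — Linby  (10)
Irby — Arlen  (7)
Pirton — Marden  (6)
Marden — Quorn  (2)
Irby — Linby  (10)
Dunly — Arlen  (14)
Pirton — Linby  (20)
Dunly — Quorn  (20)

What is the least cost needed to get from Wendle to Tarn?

$27

Settle nodes by increasing distance from Wendle:
Wendle: 0
Linby: 8  (via Wendle)
Irby: 18  (via Linby)
Marden: 18  (via Linby)
Quorn: 20  (via Marden)
Dunly: 21  (via Wendle)
Pirton: 24  (via Marden)
Arlen: 25  (via Irby)
Tarn: 27  (via Marden)
Shortest route: Wendle → Linby → Marden → Tarn = $27.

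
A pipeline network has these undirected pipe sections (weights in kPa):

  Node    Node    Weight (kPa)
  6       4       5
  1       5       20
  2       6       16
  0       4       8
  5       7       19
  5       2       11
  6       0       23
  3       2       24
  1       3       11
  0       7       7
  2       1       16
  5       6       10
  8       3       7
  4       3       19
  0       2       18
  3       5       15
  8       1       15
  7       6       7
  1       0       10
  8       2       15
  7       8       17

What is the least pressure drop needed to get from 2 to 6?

Shortest distances from 2:
2: 0
5: 11  (via 2)
8: 15  (via 2)
1: 16  (via 2)
6: 16  (via 2)
Shortest route: 2 → 6 = 16 kPa.

16 kPa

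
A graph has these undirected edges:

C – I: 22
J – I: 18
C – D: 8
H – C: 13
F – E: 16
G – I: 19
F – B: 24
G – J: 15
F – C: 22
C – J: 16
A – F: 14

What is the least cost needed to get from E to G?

Settle nodes by increasing distance from E:
E: 0
F: 16  (via E)
A: 30  (via F)
C: 38  (via F)
B: 40  (via F)
D: 46  (via C)
H: 51  (via C)
J: 54  (via C)
I: 60  (via C)
G: 69  (via J)
Shortest route: E → F → C → J → G = 69.

69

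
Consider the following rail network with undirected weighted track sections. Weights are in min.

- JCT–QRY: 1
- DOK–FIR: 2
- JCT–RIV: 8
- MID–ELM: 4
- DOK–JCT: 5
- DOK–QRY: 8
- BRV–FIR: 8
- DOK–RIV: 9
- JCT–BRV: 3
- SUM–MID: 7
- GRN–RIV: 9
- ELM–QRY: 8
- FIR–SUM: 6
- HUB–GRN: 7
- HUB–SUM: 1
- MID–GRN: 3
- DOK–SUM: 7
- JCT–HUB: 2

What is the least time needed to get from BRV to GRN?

Shortest distances from BRV:
BRV: 0
JCT: 3  (via BRV)
QRY: 4  (via JCT)
HUB: 5  (via JCT)
SUM: 6  (via HUB)
FIR: 8  (via BRV)
DOK: 8  (via JCT)
RIV: 11  (via JCT)
GRN: 12  (via HUB)
Shortest route: BRV → JCT → HUB → GRN = 12 min.

12 min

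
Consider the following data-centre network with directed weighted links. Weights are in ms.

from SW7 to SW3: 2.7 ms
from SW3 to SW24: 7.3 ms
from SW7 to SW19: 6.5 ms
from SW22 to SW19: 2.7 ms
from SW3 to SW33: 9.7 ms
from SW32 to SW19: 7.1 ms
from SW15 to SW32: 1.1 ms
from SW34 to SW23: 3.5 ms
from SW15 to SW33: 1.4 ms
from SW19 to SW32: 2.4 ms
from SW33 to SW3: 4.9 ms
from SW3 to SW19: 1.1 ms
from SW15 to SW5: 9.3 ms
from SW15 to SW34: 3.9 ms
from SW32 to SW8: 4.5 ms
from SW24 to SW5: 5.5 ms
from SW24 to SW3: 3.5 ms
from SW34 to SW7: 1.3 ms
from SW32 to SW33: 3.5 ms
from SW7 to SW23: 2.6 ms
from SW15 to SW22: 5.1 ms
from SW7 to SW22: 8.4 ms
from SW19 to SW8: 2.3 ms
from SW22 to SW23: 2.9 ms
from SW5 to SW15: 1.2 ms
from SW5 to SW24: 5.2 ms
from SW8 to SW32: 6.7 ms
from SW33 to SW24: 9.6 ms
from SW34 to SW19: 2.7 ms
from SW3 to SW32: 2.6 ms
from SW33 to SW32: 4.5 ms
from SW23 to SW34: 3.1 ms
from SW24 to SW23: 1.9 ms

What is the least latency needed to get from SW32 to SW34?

Running Dijkstra from SW32:
SW32: 0
SW33: 3.5  (via SW32)
SW8: 4.5  (via SW32)
SW19: 7.1  (via SW32)
SW3: 8.4  (via SW33)
SW24: 13.1  (via SW33)
SW23: 15  (via SW24)
SW34: 18.1  (via SW23)
Shortest route: SW32 → SW33 → SW24 → SW23 → SW34 = 18.1 ms.

18.1 ms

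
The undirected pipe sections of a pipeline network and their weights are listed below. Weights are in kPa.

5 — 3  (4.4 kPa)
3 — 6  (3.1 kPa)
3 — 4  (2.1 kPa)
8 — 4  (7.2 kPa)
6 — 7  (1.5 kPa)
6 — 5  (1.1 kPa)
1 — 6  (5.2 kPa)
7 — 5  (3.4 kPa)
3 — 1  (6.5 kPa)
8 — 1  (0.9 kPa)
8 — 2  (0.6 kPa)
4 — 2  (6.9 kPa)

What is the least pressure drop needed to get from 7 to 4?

6.7 kPa

Candidate routes:
7 - 5 - 6 - 3 - 4: 3.4+1.1+3.1+2.1 = 9.7
7 - 6 - 3 - 4: 1.5+3.1+2.1 = 6.7
7 - 6 - 5 - 3 - 4: 1.5+1.1+4.4+2.1 = 9.1
Cheapest is 7 - 6 - 3 - 4 at 6.7 kPa.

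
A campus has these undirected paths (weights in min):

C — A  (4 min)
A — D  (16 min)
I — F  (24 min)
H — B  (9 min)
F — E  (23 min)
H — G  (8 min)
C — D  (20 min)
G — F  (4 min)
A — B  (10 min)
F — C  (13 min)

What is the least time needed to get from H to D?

Candidate routes:
H–B–A–C–D: 9+10+4+20 = 43
H–B–A–D: 9+10+16 = 35
The minimum is 35 min via H–B–A–D.

35 min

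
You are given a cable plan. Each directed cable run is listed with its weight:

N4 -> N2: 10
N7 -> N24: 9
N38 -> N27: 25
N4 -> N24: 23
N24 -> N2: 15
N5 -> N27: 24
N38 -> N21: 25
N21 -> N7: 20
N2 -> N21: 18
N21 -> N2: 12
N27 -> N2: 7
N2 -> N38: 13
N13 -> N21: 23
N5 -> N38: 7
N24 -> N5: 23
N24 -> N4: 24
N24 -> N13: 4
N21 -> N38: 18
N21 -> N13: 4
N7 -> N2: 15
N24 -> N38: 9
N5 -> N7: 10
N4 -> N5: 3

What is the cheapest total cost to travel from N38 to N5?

Running Dijkstra from N38:
N38: 0
N27: 25  (via N38)
N21: 25  (via N38)
N13: 29  (via N21)
N2: 32  (via N27)
N7: 45  (via N21)
N24: 54  (via N7)
N5: 77  (via N24)
Shortest route: N38–N21–N7–N24–N5 = 77.

77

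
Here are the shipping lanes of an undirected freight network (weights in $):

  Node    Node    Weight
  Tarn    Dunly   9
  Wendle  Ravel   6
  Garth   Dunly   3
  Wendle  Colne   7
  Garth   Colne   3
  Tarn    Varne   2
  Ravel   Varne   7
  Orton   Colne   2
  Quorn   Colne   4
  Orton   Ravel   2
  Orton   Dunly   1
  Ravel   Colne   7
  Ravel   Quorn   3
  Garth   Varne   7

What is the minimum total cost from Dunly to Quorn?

Enumerating some paths:
Dunly - Orton - Ravel - Quorn: 1+2+3 = 6
Dunly - Orton - Colne - Quorn: 1+2+4 = 7
Dunly - Garth - Colne - Quorn: 3+3+4 = 10
Cheapest is Dunly - Orton - Ravel - Quorn at $6.

$6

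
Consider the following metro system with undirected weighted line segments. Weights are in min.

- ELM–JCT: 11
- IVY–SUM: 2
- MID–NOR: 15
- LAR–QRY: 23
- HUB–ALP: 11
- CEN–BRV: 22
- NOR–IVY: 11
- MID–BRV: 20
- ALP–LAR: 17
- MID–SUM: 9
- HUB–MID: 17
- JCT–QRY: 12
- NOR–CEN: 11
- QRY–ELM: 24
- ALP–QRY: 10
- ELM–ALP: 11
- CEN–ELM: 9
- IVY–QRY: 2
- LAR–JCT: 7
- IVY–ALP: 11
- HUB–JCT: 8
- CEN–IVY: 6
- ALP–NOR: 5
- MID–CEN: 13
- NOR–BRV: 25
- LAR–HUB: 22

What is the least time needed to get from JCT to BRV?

Compare a few routes:
JCT → ELM → CEN → BRV: 11+9+22 = 42
JCT → HUB → MID → BRV: 8+17+20 = 45
JCT → QRY → IVY → SUM → MID → BRV: 12+2+2+9+20 = 45
Cheapest is JCT → ELM → CEN → BRV at 42 min.

42 min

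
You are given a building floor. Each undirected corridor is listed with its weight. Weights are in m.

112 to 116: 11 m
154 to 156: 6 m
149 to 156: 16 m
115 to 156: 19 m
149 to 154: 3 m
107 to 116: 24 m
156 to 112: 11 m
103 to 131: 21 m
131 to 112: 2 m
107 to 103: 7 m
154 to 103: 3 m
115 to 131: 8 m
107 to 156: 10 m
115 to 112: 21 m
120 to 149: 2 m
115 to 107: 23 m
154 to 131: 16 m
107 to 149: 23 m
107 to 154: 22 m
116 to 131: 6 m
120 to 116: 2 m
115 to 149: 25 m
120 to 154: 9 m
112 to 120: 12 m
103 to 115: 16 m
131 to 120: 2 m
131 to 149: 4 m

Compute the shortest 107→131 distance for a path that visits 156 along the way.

Best 107 to 156: 107–156 costing 10
Shortest 156→131: 156–154–149–131 = 13
Total via 156: 10 + 13 = 23 m.

23 m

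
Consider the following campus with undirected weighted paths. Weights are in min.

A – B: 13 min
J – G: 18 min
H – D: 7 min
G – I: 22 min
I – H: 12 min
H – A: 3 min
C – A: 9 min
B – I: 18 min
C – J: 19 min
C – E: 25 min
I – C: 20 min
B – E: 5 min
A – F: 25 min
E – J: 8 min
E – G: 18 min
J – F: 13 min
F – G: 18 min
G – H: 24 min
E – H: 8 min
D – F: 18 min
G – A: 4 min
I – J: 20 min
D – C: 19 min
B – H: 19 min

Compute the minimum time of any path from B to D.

Settle nodes by increasing distance from B:
B: 0
E: 5  (via B)
A: 13  (via B)
H: 13  (via E)
J: 13  (via E)
G: 17  (via A)
I: 18  (via B)
D: 20  (via H)
Shortest route: B–E–H–D = 20 min.

20 min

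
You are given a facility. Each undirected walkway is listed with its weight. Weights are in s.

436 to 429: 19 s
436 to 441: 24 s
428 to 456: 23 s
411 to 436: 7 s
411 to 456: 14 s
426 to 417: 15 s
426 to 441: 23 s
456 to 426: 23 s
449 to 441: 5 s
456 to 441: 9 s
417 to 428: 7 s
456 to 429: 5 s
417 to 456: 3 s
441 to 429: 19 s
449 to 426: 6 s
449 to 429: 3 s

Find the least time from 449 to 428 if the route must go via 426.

28 s

Shortest 449→426: 449–426 = 6
Best 426 to 428: 426–417–428 costing 22
Total via 426: 6 + 22 = 28 s.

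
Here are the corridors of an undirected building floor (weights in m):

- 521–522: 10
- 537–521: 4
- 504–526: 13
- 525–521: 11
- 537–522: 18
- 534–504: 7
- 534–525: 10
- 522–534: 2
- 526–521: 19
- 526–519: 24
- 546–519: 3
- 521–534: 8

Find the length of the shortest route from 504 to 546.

Running Dijkstra from 504:
504: 0
534: 7  (via 504)
522: 9  (via 534)
526: 13  (via 504)
521: 15  (via 534)
525: 17  (via 534)
537: 19  (via 521)
519: 37  (via 526)
546: 40  (via 519)
Shortest route: 504 → 526 → 519 → 546 = 40 m.

40 m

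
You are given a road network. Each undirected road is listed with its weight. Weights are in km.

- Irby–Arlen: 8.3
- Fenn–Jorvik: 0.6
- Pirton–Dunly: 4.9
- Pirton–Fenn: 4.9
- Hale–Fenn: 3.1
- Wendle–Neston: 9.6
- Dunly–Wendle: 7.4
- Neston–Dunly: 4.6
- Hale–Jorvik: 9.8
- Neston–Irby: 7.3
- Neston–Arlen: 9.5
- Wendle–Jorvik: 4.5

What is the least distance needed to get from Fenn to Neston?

14.4 km

Compare a few routes:
Fenn–Pirton–Dunly–Neston: 4.9+4.9+4.6 = 14.4
Fenn–Jorvik–Wendle–Neston: 0.6+4.5+9.6 = 14.7
The minimum is 14.4 km via Fenn–Pirton–Dunly–Neston.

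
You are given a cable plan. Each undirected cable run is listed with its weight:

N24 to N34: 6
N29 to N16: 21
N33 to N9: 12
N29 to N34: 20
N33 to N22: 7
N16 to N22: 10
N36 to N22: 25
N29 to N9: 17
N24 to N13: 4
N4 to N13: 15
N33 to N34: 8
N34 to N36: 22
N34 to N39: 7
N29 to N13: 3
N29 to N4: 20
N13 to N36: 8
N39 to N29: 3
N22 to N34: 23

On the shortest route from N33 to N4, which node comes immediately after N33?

Compare a few routes:
N33 - N34 - N24 - N13 - N4: 8+6+4+15 = 33
N33 - N34 - N39 - N29 - N13 - N4: 8+7+3+3+15 = 36
N33 - N34 - N39 - N29 - N4: 8+7+3+20 = 38
The minimum is 33 via N33 - N34 - N24 - N13 - N4.
So from N33 the first move is to N34.

N34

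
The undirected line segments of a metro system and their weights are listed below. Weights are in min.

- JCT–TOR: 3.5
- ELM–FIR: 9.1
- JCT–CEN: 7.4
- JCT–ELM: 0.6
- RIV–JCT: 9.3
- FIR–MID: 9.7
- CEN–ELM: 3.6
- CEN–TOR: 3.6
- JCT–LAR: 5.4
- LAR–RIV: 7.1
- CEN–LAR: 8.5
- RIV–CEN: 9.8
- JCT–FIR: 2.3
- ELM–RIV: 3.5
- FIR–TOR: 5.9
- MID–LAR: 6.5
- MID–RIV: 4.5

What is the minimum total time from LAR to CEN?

Candidate routes:
LAR - JCT - CEN: 5.4+7.4 = 12.8
LAR - CEN: 8.5 = 8.5
LAR - JCT - ELM - CEN: 5.4+0.6+3.6 = 9.6
LAR - JCT - TOR - CEN: 5.4+3.5+3.6 = 12.5
Cheapest is LAR - CEN at 8.5 min.

8.5 min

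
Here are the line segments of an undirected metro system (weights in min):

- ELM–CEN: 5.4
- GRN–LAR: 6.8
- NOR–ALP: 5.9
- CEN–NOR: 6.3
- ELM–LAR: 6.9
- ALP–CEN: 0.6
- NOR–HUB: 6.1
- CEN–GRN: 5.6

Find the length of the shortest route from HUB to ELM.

Candidate routes:
HUB–NOR–ALP–CEN–ELM: 6.1+5.9+0.6+5.4 = 18
HUB–NOR–CEN–ELM: 6.1+6.3+5.4 = 17.8
HUB–NOR–CEN–GRN–LAR–ELM: 6.1+6.3+5.6+6.8+6.9 = 31.7
Cheapest is HUB–NOR–CEN–ELM at 17.8 min.

17.8 min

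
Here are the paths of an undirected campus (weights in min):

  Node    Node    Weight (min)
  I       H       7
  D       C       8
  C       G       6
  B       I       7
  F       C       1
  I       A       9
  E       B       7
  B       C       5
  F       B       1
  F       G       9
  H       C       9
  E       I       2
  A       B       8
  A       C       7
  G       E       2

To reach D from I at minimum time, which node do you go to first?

Enumerating some paths:
I → E → B → F → C → D: 2+7+1+1+8 = 19
I → E → G → C → D: 2+2+6+8 = 18
I → B → F → C → D: 7+1+1+8 = 17
I → B → C → D: 7+5+8 = 20
Cheapest is I → B → F → C → D at 17 min.
So from I the first move is to B.

B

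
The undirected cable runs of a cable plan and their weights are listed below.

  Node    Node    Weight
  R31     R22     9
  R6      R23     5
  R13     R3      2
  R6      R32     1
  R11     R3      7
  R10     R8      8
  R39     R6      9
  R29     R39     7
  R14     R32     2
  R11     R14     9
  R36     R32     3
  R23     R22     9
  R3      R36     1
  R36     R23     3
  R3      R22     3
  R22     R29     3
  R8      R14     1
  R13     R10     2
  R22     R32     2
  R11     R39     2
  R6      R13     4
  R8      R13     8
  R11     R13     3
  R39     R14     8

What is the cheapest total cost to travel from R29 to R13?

Enumerating some paths:
R29 → R22 → R3 → R13: 3+3+2 = 8
R29 → R39 → R11 → R13: 7+2+3 = 12
R29 → R22 → R32 → R36 → R3 → R13: 3+2+3+1+2 = 11
R29 → R22 → R32 → R6 → R13: 3+2+1+4 = 10
The minimum is 8 via R29 → R22 → R3 → R13.

8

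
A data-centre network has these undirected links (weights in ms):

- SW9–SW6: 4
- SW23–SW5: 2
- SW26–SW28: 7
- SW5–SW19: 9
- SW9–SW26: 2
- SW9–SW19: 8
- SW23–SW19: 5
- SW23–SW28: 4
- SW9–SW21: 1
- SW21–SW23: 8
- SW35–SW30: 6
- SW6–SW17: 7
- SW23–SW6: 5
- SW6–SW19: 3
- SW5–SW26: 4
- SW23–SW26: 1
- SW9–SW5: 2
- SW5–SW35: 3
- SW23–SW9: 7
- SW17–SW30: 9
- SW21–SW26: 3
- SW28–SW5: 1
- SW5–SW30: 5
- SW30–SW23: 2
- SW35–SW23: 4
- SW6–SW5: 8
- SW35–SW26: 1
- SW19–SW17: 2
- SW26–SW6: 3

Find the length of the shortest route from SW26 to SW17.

8 ms

Candidate routes:
SW26 - SW9 - SW6 - SW19 - SW17: 2+4+3+2 = 11
SW26 - SW23 - SW19 - SW17: 1+5+2 = 8
SW26 - SW23 - SW6 - SW19 - SW17: 1+5+3+2 = 11
SW26 - SW6 - SW17: 3+7 = 10
The minimum is 8 ms via SW26 - SW23 - SW19 - SW17.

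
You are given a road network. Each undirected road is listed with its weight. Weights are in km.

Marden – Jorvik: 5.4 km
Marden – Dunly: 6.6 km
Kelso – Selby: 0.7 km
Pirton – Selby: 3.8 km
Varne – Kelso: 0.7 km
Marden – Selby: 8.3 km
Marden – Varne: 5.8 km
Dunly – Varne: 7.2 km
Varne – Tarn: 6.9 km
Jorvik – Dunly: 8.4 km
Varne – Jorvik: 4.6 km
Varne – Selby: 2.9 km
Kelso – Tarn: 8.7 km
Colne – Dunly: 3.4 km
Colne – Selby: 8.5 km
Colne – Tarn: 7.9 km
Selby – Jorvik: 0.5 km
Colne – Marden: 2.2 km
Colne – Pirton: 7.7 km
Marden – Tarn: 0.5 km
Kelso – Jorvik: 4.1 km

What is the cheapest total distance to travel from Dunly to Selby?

Running Dijkstra from Dunly:
Dunly: 0
Colne: 3.4  (via Dunly)
Marden: 5.6  (via Colne)
Tarn: 6.1  (via Marden)
Varne: 7.2  (via Dunly)
Kelso: 7.9  (via Varne)
Jorvik: 8.4  (via Dunly)
Selby: 8.6  (via Kelso)
Shortest route: Dunly → Varne → Kelso → Selby = 8.6 km.

8.6 km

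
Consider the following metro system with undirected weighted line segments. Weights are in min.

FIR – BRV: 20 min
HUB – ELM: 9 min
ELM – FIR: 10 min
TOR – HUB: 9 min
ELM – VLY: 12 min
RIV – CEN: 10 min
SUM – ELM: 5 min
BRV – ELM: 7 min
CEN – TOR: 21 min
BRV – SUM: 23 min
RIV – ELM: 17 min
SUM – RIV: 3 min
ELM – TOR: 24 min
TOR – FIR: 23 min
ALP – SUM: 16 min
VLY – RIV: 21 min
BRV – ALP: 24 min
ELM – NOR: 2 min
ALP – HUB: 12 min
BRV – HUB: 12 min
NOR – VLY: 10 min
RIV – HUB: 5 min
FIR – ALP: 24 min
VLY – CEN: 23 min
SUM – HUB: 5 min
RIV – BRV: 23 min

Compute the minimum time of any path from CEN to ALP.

Settle nodes by increasing distance from CEN:
CEN: 0
RIV: 10  (via CEN)
SUM: 13  (via RIV)
HUB: 15  (via RIV)
ELM: 18  (via SUM)
NOR: 20  (via ELM)
TOR: 21  (via CEN)
VLY: 23  (via CEN)
BRV: 25  (via ELM)
ALP: 27  (via HUB)
Shortest route: CEN → RIV → HUB → ALP = 27 min.

27 min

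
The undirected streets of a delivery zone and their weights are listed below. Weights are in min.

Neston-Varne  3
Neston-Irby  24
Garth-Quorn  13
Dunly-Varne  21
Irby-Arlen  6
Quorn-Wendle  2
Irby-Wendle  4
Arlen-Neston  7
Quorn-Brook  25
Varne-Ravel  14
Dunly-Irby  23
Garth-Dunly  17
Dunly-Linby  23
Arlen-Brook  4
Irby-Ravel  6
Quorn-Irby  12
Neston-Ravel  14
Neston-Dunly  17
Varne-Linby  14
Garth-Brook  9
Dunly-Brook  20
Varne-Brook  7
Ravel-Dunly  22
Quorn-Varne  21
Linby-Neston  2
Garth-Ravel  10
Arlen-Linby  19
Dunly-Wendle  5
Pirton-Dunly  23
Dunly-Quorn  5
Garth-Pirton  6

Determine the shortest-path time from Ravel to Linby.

16 min

Settle nodes by increasing distance from Ravel:
Ravel: 0
Irby: 6  (via Ravel)
Garth: 10  (via Ravel)
Wendle: 10  (via Irby)
Quorn: 12  (via Wendle)
Arlen: 12  (via Irby)
Neston: 14  (via Ravel)
Varne: 14  (via Ravel)
Dunly: 15  (via Wendle)
Brook: 16  (via Arlen)
Pirton: 16  (via Garth)
Linby: 16  (via Neston)
Shortest route: Ravel → Neston → Linby = 16 min.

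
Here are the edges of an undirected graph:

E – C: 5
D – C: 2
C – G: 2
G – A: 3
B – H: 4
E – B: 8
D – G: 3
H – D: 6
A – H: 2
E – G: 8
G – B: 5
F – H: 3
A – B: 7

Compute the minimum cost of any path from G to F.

8

Running Dijkstra from G:
G: 0
C: 2  (via G)
A: 3  (via G)
D: 3  (via G)
B: 5  (via G)
H: 5  (via A)
E: 7  (via C)
F: 8  (via H)
Shortest route: G → A → H → F = 8.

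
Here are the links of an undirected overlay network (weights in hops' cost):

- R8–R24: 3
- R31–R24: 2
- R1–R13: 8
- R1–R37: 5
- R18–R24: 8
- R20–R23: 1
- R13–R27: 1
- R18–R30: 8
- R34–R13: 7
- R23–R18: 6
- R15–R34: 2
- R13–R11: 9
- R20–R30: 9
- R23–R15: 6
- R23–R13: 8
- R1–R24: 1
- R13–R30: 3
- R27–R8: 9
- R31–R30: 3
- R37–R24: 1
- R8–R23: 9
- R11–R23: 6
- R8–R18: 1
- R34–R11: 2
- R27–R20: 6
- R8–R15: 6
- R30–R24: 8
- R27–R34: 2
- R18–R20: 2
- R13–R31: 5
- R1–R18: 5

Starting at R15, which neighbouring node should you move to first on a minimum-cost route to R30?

Enumerating some paths:
R15–R34–R13–R30: 2+7+3 = 12
R15–R34–R27–R13–R30: 2+2+1+3 = 8
The minimum is 8 hops' cost via R15–R34–R27–R13–R30.
So from R15 the first move is to R34.

R34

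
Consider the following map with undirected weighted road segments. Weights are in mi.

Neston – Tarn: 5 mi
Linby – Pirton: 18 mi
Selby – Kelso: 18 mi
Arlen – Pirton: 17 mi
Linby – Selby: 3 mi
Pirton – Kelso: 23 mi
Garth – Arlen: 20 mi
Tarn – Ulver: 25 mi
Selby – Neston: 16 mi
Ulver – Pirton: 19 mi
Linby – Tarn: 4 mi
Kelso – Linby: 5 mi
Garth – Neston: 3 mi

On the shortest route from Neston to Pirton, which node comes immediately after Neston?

Tarn

Compare a few routes:
Neston - Tarn - Linby - Pirton: 5+4+18 = 27
Neston - Selby - Linby - Pirton: 16+3+18 = 37
Cheapest is Neston - Tarn - Linby - Pirton at 27 mi.
So from Neston the first move is to Tarn.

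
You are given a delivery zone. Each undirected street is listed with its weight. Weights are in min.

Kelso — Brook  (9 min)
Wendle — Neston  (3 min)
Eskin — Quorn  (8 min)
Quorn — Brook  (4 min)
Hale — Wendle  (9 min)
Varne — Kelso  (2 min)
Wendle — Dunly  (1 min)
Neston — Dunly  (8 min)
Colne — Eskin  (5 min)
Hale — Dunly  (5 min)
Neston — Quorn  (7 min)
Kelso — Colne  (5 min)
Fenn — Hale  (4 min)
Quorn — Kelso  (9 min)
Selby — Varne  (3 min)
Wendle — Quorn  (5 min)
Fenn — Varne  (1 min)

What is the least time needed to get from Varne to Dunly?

Candidate routes:
Varne → Fenn → Hale → Wendle → Dunly: 1+4+9+1 = 15
Varne → Fenn → Hale → Dunly: 1+4+5 = 10
Cheapest is Varne → Fenn → Hale → Dunly at 10 min.

10 min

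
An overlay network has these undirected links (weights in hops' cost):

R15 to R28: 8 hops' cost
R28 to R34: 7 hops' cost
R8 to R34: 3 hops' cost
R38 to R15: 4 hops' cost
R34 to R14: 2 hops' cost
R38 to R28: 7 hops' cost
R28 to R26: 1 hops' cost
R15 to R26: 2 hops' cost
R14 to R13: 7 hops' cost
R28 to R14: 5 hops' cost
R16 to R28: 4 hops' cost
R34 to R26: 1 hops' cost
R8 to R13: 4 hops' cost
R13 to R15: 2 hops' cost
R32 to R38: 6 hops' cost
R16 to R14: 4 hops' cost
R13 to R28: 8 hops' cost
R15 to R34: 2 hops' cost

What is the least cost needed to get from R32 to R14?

Shortest distances from R32:
R32: 0
R38: 6  (via R32)
R15: 10  (via R38)
R34: 12  (via R15)
R13: 12  (via R15)
R26: 12  (via R15)
R28: 13  (via R38)
R14: 14  (via R34)
Shortest route: R32 → R38 → R15 → R34 → R14 = 14 hops' cost.

14 hops' cost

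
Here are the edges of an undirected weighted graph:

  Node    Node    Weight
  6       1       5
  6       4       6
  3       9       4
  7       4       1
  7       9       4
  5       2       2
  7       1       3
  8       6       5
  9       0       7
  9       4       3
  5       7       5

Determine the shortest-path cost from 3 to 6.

13

Running Dijkstra from 3:
3: 0
9: 4  (via 3)
4: 7  (via 9)
7: 8  (via 9)
0: 11  (via 9)
1: 11  (via 7)
5: 13  (via 7)
6: 13  (via 4)
Shortest route: 3 → 9 → 4 → 6 = 13.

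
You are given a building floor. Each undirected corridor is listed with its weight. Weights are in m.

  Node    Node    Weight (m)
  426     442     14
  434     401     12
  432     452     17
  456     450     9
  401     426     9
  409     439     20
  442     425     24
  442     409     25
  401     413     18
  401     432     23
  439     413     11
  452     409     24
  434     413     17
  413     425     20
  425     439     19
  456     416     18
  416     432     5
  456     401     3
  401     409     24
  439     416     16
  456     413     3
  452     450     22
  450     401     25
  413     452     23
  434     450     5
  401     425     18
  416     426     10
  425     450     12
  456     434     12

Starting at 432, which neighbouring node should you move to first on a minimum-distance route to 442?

Enumerating some paths:
432–416–426–442: 5+10+14 = 29
432–401–426–442: 23+9+14 = 46
432–416–456–401–426–442: 5+18+3+9+14 = 49
432–416–439–413–456–401–426–442: 5+16+11+3+3+9+14 = 61
The minimum is 29 m via 432–416–426–442.
So from 432 the first move is to 416.

416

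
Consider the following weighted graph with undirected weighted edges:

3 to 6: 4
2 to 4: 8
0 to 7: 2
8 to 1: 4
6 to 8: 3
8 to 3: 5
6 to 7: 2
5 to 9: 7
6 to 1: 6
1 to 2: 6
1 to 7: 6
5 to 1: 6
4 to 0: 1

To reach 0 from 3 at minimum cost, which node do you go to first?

Enumerating some paths:
3 → 8 → 6 → 7 → 0: 5+3+2+2 = 12
3 → 6 → 7 → 0: 4+2+2 = 8
Cheapest is 3 → 6 → 7 → 0 at 8.
So from 3 the first move is to 6.

6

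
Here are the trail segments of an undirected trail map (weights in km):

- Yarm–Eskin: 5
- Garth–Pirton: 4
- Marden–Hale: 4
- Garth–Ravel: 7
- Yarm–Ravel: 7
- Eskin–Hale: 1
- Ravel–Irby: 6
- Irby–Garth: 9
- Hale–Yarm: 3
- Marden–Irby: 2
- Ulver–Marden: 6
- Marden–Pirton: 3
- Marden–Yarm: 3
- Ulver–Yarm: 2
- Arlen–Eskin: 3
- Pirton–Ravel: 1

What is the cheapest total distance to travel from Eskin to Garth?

Candidate routes:
Eskin–Yarm–Marden–Pirton–Garth: 5+3+3+4 = 15
Eskin–Hale–Yarm–Marden–Pirton–Garth: 1+3+3+3+4 = 14
Eskin–Hale–Marden–Pirton–Garth: 1+4+3+4 = 12
Cheapest is Eskin–Hale–Marden–Pirton–Garth at 12 km.

12 km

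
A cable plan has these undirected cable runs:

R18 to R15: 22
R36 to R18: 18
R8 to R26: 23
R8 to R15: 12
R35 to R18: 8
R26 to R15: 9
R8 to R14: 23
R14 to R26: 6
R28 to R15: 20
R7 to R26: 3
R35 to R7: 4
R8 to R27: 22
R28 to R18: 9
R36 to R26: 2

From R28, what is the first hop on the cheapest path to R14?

Compare a few routes:
R28 - R15 - R26 - R14: 20+9+6 = 35
R28 - R18 - R36 - R26 - R14: 9+18+2+6 = 35
R28 - R18 - R15 - R26 - R14: 9+22+9+6 = 46
R28 - R18 - R35 - R7 - R26 - R14: 9+8+4+3+6 = 30
The minimum is 30 via R28 - R18 - R35 - R7 - R26 - R14.
So from R28 the first move is to R18.

R18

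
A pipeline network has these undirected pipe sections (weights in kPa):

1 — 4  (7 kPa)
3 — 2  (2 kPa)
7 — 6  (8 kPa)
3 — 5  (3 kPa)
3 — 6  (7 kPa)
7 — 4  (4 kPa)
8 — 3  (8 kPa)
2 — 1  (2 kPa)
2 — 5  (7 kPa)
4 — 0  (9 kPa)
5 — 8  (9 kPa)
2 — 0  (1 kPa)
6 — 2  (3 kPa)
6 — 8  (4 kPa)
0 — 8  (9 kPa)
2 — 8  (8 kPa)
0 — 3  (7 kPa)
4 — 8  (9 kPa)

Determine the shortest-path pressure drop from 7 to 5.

16 kPa

Enumerating some paths:
7–4–1–2–3–5: 4+7+2+2+3 = 18
7–6–3–5: 8+7+3 = 18
7–6–2–3–5: 8+3+2+3 = 16
The minimum is 16 kPa via 7–6–2–3–5.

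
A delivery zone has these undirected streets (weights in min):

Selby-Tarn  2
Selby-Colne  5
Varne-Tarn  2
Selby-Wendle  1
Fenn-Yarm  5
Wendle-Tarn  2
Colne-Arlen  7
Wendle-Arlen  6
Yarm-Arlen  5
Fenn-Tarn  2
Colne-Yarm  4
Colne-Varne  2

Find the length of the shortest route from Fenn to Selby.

Settle nodes by increasing distance from Fenn:
Fenn: 0
Tarn: 2  (via Fenn)
Wendle: 4  (via Tarn)
Selby: 4  (via Tarn)
Shortest route: Fenn–Tarn–Selby = 4 min.

4 min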